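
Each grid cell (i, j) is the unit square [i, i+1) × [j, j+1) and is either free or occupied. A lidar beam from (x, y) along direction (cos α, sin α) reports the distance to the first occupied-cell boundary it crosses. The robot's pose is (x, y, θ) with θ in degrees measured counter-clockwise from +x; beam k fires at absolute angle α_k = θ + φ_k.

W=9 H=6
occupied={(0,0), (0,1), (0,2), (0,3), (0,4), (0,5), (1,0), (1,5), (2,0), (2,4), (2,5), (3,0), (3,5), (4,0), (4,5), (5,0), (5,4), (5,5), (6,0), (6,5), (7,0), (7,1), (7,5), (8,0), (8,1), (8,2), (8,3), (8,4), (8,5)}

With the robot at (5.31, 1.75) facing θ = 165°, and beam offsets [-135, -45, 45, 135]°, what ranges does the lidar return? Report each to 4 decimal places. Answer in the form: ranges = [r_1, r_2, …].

ranges = [3.1061, 3.7528, 1.5000, 0.8660]

beam 1: φ=-135°, α=30°
  direction (0.8660, 0.5000); cell (5,1); t to first gridline: x 0.7967, y 0.5000 (then +1.1547 / +2.0000)
    (5,2) via y @ 0.5000
    (6,2) via x @ 0.7967
    (7,2) via x @ 1.9514
    (7,3) via y @ 2.5000
    (8,3) via x @ 3.1061  # hit
  → r_1 = 3.1061
beam 2: φ=-45°, α=120°
  direction (-0.5000, 0.8660); cell (5,1); t to first gridline: x 0.6200, y 0.2887 (then +2.0000 / +1.1547)
    (5,2) via y @ 0.2887
    (4,2) via x @ 0.6200
    (4,3) via y @ 1.4434
    (4,4) via y @ 2.5981
    (3,4) via x @ 2.6200
    (3,5) via y @ 3.7528  # hit
  → r_2 = 3.7528
beam 3: φ=45°, α=210°
  direction (-0.8660, -0.5000); cell (5,1); t to first gridline: x 0.3580, y 1.5000 (then +1.1547 / +2.0000)
    (4,1) via x @ 0.3580
    (4,0) via y @ 1.5000  # hit
  → r_3 = 1.5000
beam 4: φ=135°, α=300°
  direction (0.5000, -0.8660); cell (5,1); t to first gridline: x 1.3800, y 0.8660 (then +2.0000 / +1.1547)
    (5,0) via y @ 0.8660  # hit
  → r_4 = 0.8660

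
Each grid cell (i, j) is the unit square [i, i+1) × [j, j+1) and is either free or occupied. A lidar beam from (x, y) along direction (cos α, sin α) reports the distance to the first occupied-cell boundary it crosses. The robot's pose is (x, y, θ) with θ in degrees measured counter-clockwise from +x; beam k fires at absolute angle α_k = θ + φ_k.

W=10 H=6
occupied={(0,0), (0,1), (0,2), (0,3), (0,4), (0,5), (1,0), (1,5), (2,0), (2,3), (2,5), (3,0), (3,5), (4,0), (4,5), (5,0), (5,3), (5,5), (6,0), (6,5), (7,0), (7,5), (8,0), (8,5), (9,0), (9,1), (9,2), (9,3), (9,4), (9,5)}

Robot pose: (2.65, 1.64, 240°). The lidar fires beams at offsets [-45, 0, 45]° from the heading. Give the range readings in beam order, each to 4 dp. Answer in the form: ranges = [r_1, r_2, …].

ranges = [1.7082, 0.7390, 0.6626]

beam 1: φ=-45°, α=195°
  direction (-0.9659, -0.2588); cell (2,1); t to first gridline: x 0.6729, y 2.4728 (then +1.0353 / +3.8637)
    (1,1) via x @ 0.6729
    (0,1) via x @ 1.7082  # hit
  → r_1 = 1.7082
beam 2: φ=0°, α=240°
  direction (-0.5000, -0.8660); cell (2,1); t to first gridline: x 1.3000, y 0.7390 (then +2.0000 / +1.1547)
    (2,0) via y @ 0.7390  # hit
  → r_2 = 0.7390
beam 3: φ=45°, α=285°
  direction (0.2588, -0.9659); cell (2,1); t to first gridline: x 1.3523, y 0.6626 (then +3.8637 / +1.0353)
    (2,0) via y @ 0.6626  # hit
  → r_3 = 0.6626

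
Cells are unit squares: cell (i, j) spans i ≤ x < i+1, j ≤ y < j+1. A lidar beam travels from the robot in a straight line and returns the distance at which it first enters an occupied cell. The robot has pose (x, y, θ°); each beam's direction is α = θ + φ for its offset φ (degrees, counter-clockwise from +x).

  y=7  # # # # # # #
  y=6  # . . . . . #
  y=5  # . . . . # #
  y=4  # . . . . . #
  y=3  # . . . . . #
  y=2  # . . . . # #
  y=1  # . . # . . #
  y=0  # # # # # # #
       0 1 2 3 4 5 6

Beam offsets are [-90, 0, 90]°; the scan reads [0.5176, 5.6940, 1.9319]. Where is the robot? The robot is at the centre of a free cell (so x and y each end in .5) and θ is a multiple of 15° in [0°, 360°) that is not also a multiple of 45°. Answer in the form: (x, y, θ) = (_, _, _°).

(x, y, θ) = (1.5, 6.5, 285°)

The pose lattice has 27·16 = 432 candidates. Test each by forward raycasting.
  (3.5, 2.5, 75°): beam 1 = 1.5529 ≠ 0.5176 ✗
  (1.5, 4.5, 75°): beam 1 = 4.6587 ≠ 0.5176 ✗
  (2.5, 4.5, 60°): beam 1 = 3.0000 ≠ 0.5176 ✗
  …
  (1.5, 6.5, 285°): r_1=0.5176, r_2=5.6940, r_3=1.9319 — all match ✓
Only this pose fits every beam.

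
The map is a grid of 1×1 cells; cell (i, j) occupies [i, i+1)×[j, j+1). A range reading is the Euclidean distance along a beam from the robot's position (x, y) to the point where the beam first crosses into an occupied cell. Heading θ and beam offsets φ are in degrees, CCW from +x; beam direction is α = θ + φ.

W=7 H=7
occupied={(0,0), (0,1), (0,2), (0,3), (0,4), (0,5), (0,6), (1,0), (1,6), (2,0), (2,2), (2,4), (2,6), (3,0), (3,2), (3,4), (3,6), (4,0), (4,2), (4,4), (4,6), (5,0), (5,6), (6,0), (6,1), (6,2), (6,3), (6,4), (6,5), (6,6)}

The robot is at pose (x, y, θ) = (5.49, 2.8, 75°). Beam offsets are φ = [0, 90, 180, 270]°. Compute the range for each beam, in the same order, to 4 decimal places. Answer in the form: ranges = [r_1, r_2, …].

ranges = [1.9705, 0.5073, 1.8635, 0.5280]

beam 1: φ=0°, α=75°
  d=(0.2588,0.9659)  start (5,2)  tX=1.9705 tY=0.2071  stride 1/|dx|=3.8637 1/|dy|=1.0353
    cross y-line → (5,3), t=0.2071
    cross y-line → (5,4), t=1.2423
    cross x-line → (6,4), t=1.9705 (wall)
  → r_1 = 1.9705
beam 2: φ=90°, α=165°
  d=(-0.9659,0.2588)  start (5,2)  tX=0.5073 tY=0.7727  stride 1/|dx|=1.0353 1/|dy|=3.8637
    cross x-line → (4,2), t=0.5073 (wall)
  → r_2 = 0.5073
beam 3: φ=180°, α=255°
  d=(-0.2588,-0.9659)  start (5,2)  tX=1.8932 tY=0.8282  stride 1/|dx|=3.8637 1/|dy|=1.0353
    cross y-line → (5,1), t=0.8282
    cross y-line → (5,0), t=1.8635 (wall)
  → r_3 = 1.8635
beam 4: φ=270°, α=345°
  d=(0.9659,-0.2588)  start (5,2)  tX=0.5280 tY=3.0910  stride 1/|dx|=1.0353 1/|dy|=3.8637
    cross x-line → (6,2), t=0.5280 (wall)
  → r_4 = 0.5280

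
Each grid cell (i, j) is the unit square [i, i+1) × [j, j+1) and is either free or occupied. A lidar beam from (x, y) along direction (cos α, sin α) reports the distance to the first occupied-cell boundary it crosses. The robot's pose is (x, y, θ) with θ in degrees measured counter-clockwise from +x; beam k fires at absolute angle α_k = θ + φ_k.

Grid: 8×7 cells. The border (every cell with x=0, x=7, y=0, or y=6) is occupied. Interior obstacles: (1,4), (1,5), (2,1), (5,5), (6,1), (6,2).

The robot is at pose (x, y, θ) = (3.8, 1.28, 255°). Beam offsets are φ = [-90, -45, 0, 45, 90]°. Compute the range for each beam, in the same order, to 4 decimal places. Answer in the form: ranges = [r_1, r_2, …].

beam 1: φ=-90°, α=165°
  dir = (cos 165°, sin 165°) = (-0.9659, 0.2588); from cell (3,1)
  next x-line at t=0.8282, next y-line at t=2.7819; Δt_x=1.0353, Δt_y=3.8637
    x: enter (2,1) at t=0.8282 ← occupied
  → r_1 = 0.8282
beam 2: φ=-45°, α=210°
  dir = (cos 210°, sin 210°) = (-0.8660, -0.5000); from cell (3,1)
  next x-line at t=0.9238, next y-line at t=0.5600; Δt_x=1.1547, Δt_y=2.0000
    y: enter (3,0) at t=0.5600 ← occupied
  → r_2 = 0.5600
beam 3: φ=0°, α=255°
  dir = (cos 255°, sin 255°) = (-0.2588, -0.9659); from cell (3,1)
  next x-line at t=3.0910, next y-line at t=0.2899; Δt_x=3.8637, Δt_y=1.0353
    y: enter (3,0) at t=0.2899 ← occupied
  → r_3 = 0.2899
beam 4: φ=45°, α=300°
  dir = (cos 300°, sin 300°) = (0.5000, -0.8660); from cell (3,1)
  next x-line at t=0.4000, next y-line at t=0.3233; Δt_x=2.0000, Δt_y=1.1547
    y: enter (3,0) at t=0.3233 ← occupied
  → r_4 = 0.3233
beam 5: φ=90°, α=345°
  dir = (cos 345°, sin 345°) = (0.9659, -0.2588); from cell (3,1)
  next x-line at t=0.2071, next y-line at t=1.0818; Δt_x=1.0353, Δt_y=3.8637
    x: enter (4,1) at t=0.2071
    y: enter (4,0) at t=1.0818 ← occupied
  → r_5 = 1.0818

ranges = [0.8282, 0.5600, 0.2899, 0.3233, 1.0818]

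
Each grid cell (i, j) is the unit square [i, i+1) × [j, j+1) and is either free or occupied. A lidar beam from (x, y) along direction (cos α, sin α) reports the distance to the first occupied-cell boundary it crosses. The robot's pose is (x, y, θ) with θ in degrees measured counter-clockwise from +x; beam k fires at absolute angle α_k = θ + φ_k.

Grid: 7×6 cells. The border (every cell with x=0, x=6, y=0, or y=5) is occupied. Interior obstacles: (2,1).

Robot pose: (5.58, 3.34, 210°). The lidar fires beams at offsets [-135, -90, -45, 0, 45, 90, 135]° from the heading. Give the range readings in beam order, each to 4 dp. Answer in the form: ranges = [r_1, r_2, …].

ranges = [1.6228, 1.9168, 4.7416, 2.9791, 2.4225, 0.8400, 0.4348]

beam 1: φ=-135°, α=75°
  d=(0.2588,0.9659)  start (5,3)  tX=1.6228 tY=0.6833  stride 1/|dx|=3.8637 1/|dy|=1.0353
    cross y-line → (5,4), t=0.6833
    cross x-line → (6,4), t=1.6228 (wall)
  → r_1 = 1.6228
beam 2: φ=-90°, α=120°
  d=(-0.5000,0.8660)  start (5,3)  tX=1.1600 tY=0.7621  stride 1/|dx|=2.0000 1/|dy|=1.1547
    cross y-line → (5,4), t=0.7621
    cross x-line → (4,4), t=1.1600
    cross y-line → (4,5), t=1.9168 (wall)
  → r_2 = 1.9168
beam 3: φ=-45°, α=165°
  d=(-0.9659,0.2588)  start (5,3)  tX=0.6005 tY=2.5500  stride 1/|dx|=1.0353 1/|dy|=3.8637
    cross x-line → (4,3), t=0.6005
    cross x-line → (3,3), t=1.6357
    cross y-line → (3,4), t=2.5500
    cross x-line → (2,4), t=2.6710
    cross x-line → (1,4), t=3.7063
    cross x-line → (0,4), t=4.7416 (wall)
  → r_3 = 4.7416
beam 4: φ=0°, α=210°
  d=(-0.8660,-0.5000)  start (5,3)  tX=0.6697 tY=0.6800  stride 1/|dx|=1.1547 1/|dy|=2.0000
    cross x-line → (4,3), t=0.6697
    cross y-line → (4,2), t=0.6800
    cross x-line → (3,2), t=1.8244
    cross y-line → (3,1), t=2.6800
    cross x-line → (2,1), t=2.9791 (wall)
  → r_4 = 2.9791
beam 5: φ=45°, α=255°
  d=(-0.2588,-0.9659)  start (5,3)  tX=2.2409 tY=0.3520  stride 1/|dx|=3.8637 1/|dy|=1.0353
    cross y-line → (5,2), t=0.3520
    cross y-line → (5,1), t=1.3873
    cross x-line → (4,1), t=2.2409
    cross y-line → (4,0), t=2.4225 (wall)
  → r_5 = 2.4225
beam 6: φ=90°, α=300°
  d=(0.5000,-0.8660)  start (5,3)  tX=0.8400 tY=0.3926  stride 1/|dx|=2.0000 1/|dy|=1.1547
    cross y-line → (5,2), t=0.3926
    cross x-line → (6,2), t=0.8400 (wall)
  → r_6 = 0.8400
beam 7: φ=135°, α=345°
  d=(0.9659,-0.2588)  start (5,3)  tX=0.4348 tY=1.3137  stride 1/|dx|=1.0353 1/|dy|=3.8637
    cross x-line → (6,3), t=0.4348 (wall)
  → r_7 = 0.4348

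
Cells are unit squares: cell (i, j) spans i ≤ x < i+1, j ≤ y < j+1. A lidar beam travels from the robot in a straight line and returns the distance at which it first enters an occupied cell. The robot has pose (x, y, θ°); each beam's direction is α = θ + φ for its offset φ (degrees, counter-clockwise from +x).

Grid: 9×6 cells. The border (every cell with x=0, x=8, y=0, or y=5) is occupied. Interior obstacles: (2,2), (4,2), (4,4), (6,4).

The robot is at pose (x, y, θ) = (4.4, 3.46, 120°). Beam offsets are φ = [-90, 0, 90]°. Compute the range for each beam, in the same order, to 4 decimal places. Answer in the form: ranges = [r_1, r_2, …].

beam 1: φ=-90°, α=30°
  direction (0.8660, 0.5000); cell (4,3); t to first gridline: x 0.6928, y 1.0800 (then +1.1547 / +2.0000)
    (5,3) via x @ 0.6928
    (5,4) via y @ 1.0800
    (6,4) via x @ 1.8475  # hit
  → r_1 = 1.8475
beam 2: φ=0°, α=120°
  direction (-0.5000, 0.8660); cell (4,3); t to first gridline: x 0.8000, y 0.6235 (then +2.0000 / +1.1547)
    (4,4) via y @ 0.6235  # hit
  → r_2 = 0.6235
beam 3: φ=90°, α=210°
  direction (-0.8660, -0.5000); cell (4,3); t to first gridline: x 0.4619, y 0.9200 (then +1.1547 / +2.0000)
    (3,3) via x @ 0.4619
    (3,2) via y @ 0.9200
    (2,2) via x @ 1.6166  # hit
  → r_3 = 1.6166

ranges = [1.8475, 0.6235, 1.6166]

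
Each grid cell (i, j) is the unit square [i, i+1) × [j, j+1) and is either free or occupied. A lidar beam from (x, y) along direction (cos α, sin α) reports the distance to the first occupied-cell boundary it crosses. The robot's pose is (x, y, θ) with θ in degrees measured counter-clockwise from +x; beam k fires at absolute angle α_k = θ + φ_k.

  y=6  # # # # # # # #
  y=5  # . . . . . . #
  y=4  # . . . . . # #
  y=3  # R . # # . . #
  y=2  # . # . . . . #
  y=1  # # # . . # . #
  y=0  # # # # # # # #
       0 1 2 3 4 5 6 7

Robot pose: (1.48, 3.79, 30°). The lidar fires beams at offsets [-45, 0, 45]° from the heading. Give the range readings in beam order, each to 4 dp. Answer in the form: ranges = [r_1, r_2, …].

ranges = [1.5736, 4.4200, 2.2880]

beam 1: φ=-45°, α=345°
  d=(0.9659,-0.2588)  start (1,3)  tX=0.5383 tY=3.0523  stride 1/|dx|=1.0353 1/|dy|=3.8637
    cross x-line → (2,3), t=0.5383
    cross x-line → (3,3), t=1.5736 (wall)
  → r_1 = 1.5736
beam 2: φ=0°, α=30°
  d=(0.8660,0.5000)  start (1,3)  tX=0.6004 tY=0.4200  stride 1/|dx|=1.1547 1/|dy|=2.0000
    cross y-line → (1,4), t=0.4200
    cross x-line → (2,4), t=0.6004
    cross x-line → (3,4), t=1.7551
    cross y-line → (3,5), t=2.4200
    cross x-line → (4,5), t=2.9098
    cross x-line → (5,5), t=4.0645
    cross y-line → (5,6), t=4.4200 (wall)
  → r_2 = 4.4200
beam 3: φ=45°, α=75°
  d=(0.2588,0.9659)  start (1,3)  tX=2.0091 tY=0.2174  stride 1/|dx|=3.8637 1/|dy|=1.0353
    cross y-line → (1,4), t=0.2174
    cross y-line → (1,5), t=1.2527
    cross x-line → (2,5), t=2.0091
    cross y-line → (2,6), t=2.2880 (wall)
  → r_3 = 2.2880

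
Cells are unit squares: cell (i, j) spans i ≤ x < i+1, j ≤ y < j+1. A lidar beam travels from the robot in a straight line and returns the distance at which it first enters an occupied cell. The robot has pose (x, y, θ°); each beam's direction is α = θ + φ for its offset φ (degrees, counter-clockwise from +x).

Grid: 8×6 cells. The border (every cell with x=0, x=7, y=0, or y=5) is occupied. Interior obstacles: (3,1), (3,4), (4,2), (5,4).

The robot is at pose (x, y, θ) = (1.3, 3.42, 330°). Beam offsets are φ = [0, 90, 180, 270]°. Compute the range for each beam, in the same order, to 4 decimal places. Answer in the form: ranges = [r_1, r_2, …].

ranges = [2.8400, 1.8244, 0.3464, 0.6000]

beam 1: φ=0°, α=330°
  d=(0.8660,-0.5000)  start (1,3)  tX=0.8083 tY=0.8400  stride 1/|dx|=1.1547 1/|dy|=2.0000
    cross x-line → (2,3), t=0.8083
    cross y-line → (2,2), t=0.8400
    cross x-line → (3,2), t=1.9630
    cross y-line → (3,1), t=2.8400 (wall)
  → r_1 = 2.8400
beam 2: φ=90°, α=60°
  d=(0.5000,0.8660)  start (1,3)  tX=1.4000 tY=0.6697  stride 1/|dx|=2.0000 1/|dy|=1.1547
    cross y-line → (1,4), t=0.6697
    cross x-line → (2,4), t=1.4000
    cross y-line → (2,5), t=1.8244 (wall)
  → r_2 = 1.8244
beam 3: φ=180°, α=150°
  d=(-0.8660,0.5000)  start (1,3)  tX=0.3464 tY=1.1600  stride 1/|dx|=1.1547 1/|dy|=2.0000
    cross x-line → (0,3), t=0.3464 (wall)
  → r_3 = 0.3464
beam 4: φ=270°, α=240°
  d=(-0.5000,-0.8660)  start (1,3)  tX=0.6000 tY=0.4850  stride 1/|dx|=2.0000 1/|dy|=1.1547
    cross y-line → (1,2), t=0.4850
    cross x-line → (0,2), t=0.6000 (wall)
  → r_4 = 0.6000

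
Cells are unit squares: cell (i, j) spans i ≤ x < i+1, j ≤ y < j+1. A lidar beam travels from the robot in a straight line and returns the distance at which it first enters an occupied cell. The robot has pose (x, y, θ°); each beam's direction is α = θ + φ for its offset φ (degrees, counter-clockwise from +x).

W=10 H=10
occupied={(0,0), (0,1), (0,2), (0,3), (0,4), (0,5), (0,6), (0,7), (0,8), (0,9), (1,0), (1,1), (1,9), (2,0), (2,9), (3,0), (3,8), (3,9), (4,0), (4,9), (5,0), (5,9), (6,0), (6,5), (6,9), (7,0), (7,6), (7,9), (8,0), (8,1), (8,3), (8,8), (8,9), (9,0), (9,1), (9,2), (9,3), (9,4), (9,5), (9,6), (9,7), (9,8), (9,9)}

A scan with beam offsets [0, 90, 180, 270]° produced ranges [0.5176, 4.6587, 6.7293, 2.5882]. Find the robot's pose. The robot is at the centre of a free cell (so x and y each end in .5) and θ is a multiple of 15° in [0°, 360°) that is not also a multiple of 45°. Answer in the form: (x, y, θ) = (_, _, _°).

(x, y, θ) = (7.5, 3.5, 345°)

The pose lattice has 57·16 = 912 candidates. Test each by forward raycasting.
  (2.5, 5.5, 60°): beam 1 = 2.8868 ≠ 0.5176 ✗
  (3.5, 5.5, 195°): beam 1 = 2.5882 ≠ 0.5176 ✗
  (4.5, 1.5, 150°): beam 1 = 4.0415 ≠ 0.5176 ✗
  …
  (7.5, 3.5, 345°): r_1=0.5176, r_2=4.6587, r_3=6.7293, r_4=2.5882 — all match ✓
Unique over the lattice → pose = (7.5, 3.5, 345°).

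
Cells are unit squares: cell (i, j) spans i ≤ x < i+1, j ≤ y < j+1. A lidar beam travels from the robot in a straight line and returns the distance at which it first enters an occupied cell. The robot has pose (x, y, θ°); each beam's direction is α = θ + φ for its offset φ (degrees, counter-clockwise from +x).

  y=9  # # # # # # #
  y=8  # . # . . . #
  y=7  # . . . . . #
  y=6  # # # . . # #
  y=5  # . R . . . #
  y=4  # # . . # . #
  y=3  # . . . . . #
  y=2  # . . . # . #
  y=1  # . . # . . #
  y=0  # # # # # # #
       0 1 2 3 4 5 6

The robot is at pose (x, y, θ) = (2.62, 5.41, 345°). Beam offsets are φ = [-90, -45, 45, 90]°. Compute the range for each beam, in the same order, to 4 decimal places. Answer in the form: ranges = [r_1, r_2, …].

beam 1: φ=-90°, α=255°
  dir = (cos 255°, sin 255°) = (-0.2588, -0.9659); from cell (2,5)
  next x-line at t=2.3955, next y-line at t=0.4245; Δt_x=3.8637, Δt_y=1.0353
    y: enter (2,4) at t=0.4245
    y: enter (2,3) at t=1.4597
    x: enter (1,3) at t=2.3955
    y: enter (1,2) at t=2.4950
    y: enter (1,1) at t=3.5303
    y: enter (1,0) at t=4.5656 ← occupied
  → r_1 = 4.5656
beam 2: φ=-45°, α=300°
  dir = (cos 300°, sin 300°) = (0.5000, -0.8660); from cell (2,5)
  next x-line at t=0.7600, next y-line at t=0.4734; Δt_x=2.0000, Δt_y=1.1547
    y: enter (2,4) at t=0.4734
    x: enter (3,4) at t=0.7600
    y: enter (3,3) at t=1.6281
    x: enter (4,3) at t=2.7600
    y: enter (4,2) at t=2.7828 ← occupied
  → r_2 = 2.7828
beam 3: φ=45°, α=30°
  dir = (cos 30°, sin 30°) = (0.8660, 0.5000); from cell (2,5)
  next x-line at t=0.4388, next y-line at t=1.1800; Δt_x=1.1547, Δt_y=2.0000
    x: enter (3,5) at t=0.4388
    y: enter (3,6) at t=1.1800
    x: enter (4,6) at t=1.5935
    x: enter (5,6) at t=2.7482 ← occupied
  → r_3 = 2.7482
beam 4: φ=90°, α=75°
  dir = (cos 75°, sin 75°) = (0.2588, 0.9659); from cell (2,5)
  next x-line at t=1.4682, next y-line at t=0.6108; Δt_x=3.8637, Δt_y=1.0353
    y: enter (2,6) at t=0.6108 ← occupied
  → r_4 = 0.6108

ranges = [4.5656, 2.7828, 2.7482, 0.6108]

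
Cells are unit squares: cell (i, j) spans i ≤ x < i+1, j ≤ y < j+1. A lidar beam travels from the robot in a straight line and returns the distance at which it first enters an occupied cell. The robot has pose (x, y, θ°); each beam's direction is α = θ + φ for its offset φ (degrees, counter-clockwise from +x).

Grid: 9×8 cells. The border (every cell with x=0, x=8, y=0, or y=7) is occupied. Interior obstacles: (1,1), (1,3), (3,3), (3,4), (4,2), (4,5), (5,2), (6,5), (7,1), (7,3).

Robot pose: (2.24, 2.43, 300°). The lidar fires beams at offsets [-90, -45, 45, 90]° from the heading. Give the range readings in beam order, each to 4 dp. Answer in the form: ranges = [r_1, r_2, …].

ranges = [0.8600, 0.9273, 4.9279, 1.1400]

beam 1: φ=-90°, α=210°
  dir = (cos 210°, sin 210°) = (-0.8660, -0.5000); from cell (2,2)
  next x-line at t=0.2771, next y-line at t=0.8600; Δt_x=1.1547, Δt_y=2.0000
    x: enter (1,2) at t=0.2771
    y: enter (1,1) at t=0.8600 ← occupied
  → r_1 = 0.8600
beam 2: φ=-45°, α=255°
  dir = (cos 255°, sin 255°) = (-0.2588, -0.9659); from cell (2,2)
  next x-line at t=0.9273, next y-line at t=0.4452; Δt_x=3.8637, Δt_y=1.0353
    y: enter (2,1) at t=0.4452
    x: enter (1,1) at t=0.9273 ← occupied
  → r_2 = 0.9273
beam 3: φ=45°, α=345°
  dir = (cos 345°, sin 345°) = (0.9659, -0.2588); from cell (2,2)
  next x-line at t=0.7868, next y-line at t=1.6614; Δt_x=1.0353, Δt_y=3.8637
    x: enter (3,2) at t=0.7868
    y: enter (3,1) at t=1.6614
    x: enter (4,1) at t=1.8221
    x: enter (5,1) at t=2.8574
    x: enter (6,1) at t=3.8926
    x: enter (7,1) at t=4.9279 ← occupied
  → r_3 = 4.9279
beam 4: φ=90°, α=30°
  dir = (cos 30°, sin 30°) = (0.8660, 0.5000); from cell (2,2)
  next x-line at t=0.8776, next y-line at t=1.1400; Δt_x=1.1547, Δt_y=2.0000
    x: enter (3,2) at t=0.8776
    y: enter (3,3) at t=1.1400 ← occupied
  → r_4 = 1.1400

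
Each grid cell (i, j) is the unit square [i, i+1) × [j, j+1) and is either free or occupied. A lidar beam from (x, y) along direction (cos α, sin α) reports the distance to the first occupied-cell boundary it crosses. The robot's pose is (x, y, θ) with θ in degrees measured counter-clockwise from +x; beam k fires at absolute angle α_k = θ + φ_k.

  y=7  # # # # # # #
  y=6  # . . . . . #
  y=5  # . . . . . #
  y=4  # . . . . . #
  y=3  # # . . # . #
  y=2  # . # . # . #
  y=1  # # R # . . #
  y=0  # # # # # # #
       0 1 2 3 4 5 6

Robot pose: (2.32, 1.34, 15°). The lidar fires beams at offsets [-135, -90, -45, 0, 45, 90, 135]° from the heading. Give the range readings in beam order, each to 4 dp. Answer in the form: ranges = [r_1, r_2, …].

ranges = [0.3926, 0.3520, 0.6800, 0.7040, 0.7621, 0.6833, 0.3695]

beam 1: φ=-135°, α=240°
  cosα=-0.5000 sinα=-0.8660 | (2,1) | tMaxX 0.6400 tMaxY 0.3926 | tΔX 2.0000 tΔY 1.1547
    t=0.3926 [y] (2,0) — stop
  → r_1 = 0.3926
beam 2: φ=-90°, α=285°
  cosα=0.2588 sinα=-0.9659 | (2,1) | tMaxX 2.6273 tMaxY 0.3520 | tΔX 3.8637 tΔY 1.0353
    t=0.3520 [y] (2,0) — stop
  → r_2 = 0.3520
beam 3: φ=-45°, α=330°
  cosα=0.8660 sinα=-0.5000 | (2,1) | tMaxX 0.7852 tMaxY 0.6800 | tΔX 1.1547 tΔY 2.0000
    t=0.6800 [y] (2,0) — stop
  → r_3 = 0.6800
beam 4: φ=0°, α=15°
  cosα=0.9659 sinα=0.2588 | (2,1) | tMaxX 0.7040 tMaxY 2.5500 | tΔX 1.0353 tΔY 3.8637
    t=0.7040 [x] (3,1) — stop
  → r_4 = 0.7040
beam 5: φ=45°, α=60°
  cosα=0.5000 sinα=0.8660 | (2,1) | tMaxX 1.3600 tMaxY 0.7621 | tΔX 2.0000 tΔY 1.1547
    t=0.7621 [y] (2,2) — stop
  → r_5 = 0.7621
beam 6: φ=90°, α=105°
  cosα=-0.2588 sinα=0.9659 | (2,1) | tMaxX 1.2364 tMaxY 0.6833 | tΔX 3.8637 tΔY 1.0353
    t=0.6833 [y] (2,2) — stop
  → r_6 = 0.6833
beam 7: φ=135°, α=150°
  cosα=-0.8660 sinα=0.5000 | (2,1) | tMaxX 0.3695 tMaxY 1.3200 | tΔX 1.1547 tΔY 2.0000
    t=0.3695 [x] (1,1) — stop
  → r_7 = 0.3695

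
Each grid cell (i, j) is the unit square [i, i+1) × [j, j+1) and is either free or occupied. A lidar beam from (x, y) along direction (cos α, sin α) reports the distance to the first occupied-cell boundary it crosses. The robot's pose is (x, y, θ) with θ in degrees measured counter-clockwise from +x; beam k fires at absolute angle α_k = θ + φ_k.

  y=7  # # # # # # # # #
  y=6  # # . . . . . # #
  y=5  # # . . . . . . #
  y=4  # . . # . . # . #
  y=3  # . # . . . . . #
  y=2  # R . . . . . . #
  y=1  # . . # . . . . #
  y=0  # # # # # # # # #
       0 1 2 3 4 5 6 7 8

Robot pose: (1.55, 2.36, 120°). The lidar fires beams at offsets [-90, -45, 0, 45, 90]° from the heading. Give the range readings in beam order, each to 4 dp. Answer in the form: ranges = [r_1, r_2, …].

ranges = [1.2800, 4.8037, 1.1000, 0.5694, 0.6351]

beam 1: φ=-90°, α=30°
  dir = (cos 30°, sin 30°) = (0.8660, 0.5000); from cell (1,2)
  next x-line at t=0.5196, next y-line at t=1.2800; Δt_x=1.1547, Δt_y=2.0000
    x: enter (2,2) at t=0.5196
    y: enter (2,3) at t=1.2800 ← occupied
  → r_1 = 1.2800
beam 2: φ=-45°, α=75°
  dir = (cos 75°, sin 75°) = (0.2588, 0.9659); from cell (1,2)
  next x-line at t=1.7387, next y-line at t=0.6626; Δt_x=3.8637, Δt_y=1.0353
    y: enter (1,3) at t=0.6626
    y: enter (1,4) at t=1.6979
    x: enter (2,4) at t=1.7387
    y: enter (2,5) at t=2.7331
    y: enter (2,6) at t=3.7684
    y: enter (2,7) at t=4.8037 ← occupied
  → r_2 = 4.8037
beam 3: φ=0°, α=120°
  dir = (cos 120°, sin 120°) = (-0.5000, 0.8660); from cell (1,2)
  next x-line at t=1.1000, next y-line at t=0.7390; Δt_x=2.0000, Δt_y=1.1547
    y: enter (1,3) at t=0.7390
    x: enter (0,3) at t=1.1000 ← occupied
  → r_3 = 1.1000
beam 4: φ=45°, α=165°
  dir = (cos 165°, sin 165°) = (-0.9659, 0.2588); from cell (1,2)
  next x-line at t=0.5694, next y-line at t=2.4728; Δt_x=1.0353, Δt_y=3.8637
    x: enter (0,2) at t=0.5694 ← occupied
  → r_4 = 0.5694
beam 5: φ=90°, α=210°
  dir = (cos 210°, sin 210°) = (-0.8660, -0.5000); from cell (1,2)
  next x-line at t=0.6351, next y-line at t=0.7200; Δt_x=1.1547, Δt_y=2.0000
    x: enter (0,2) at t=0.6351 ← occupied
  → r_5 = 0.6351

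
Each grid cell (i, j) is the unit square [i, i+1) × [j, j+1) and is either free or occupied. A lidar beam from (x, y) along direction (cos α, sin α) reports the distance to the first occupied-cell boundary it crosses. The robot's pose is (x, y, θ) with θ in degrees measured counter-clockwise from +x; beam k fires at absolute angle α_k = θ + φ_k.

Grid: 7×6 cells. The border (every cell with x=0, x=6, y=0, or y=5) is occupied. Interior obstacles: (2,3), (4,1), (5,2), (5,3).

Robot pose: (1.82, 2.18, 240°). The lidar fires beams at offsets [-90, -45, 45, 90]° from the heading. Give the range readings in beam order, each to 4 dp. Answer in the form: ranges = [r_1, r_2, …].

beam 1: φ=-90°, α=150°
  dir = (cos 150°, sin 150°) = (-0.8660, 0.5000); from cell (1,2)
  next x-line at t=0.9469, next y-line at t=1.6400; Δt_x=1.1547, Δt_y=2.0000
    x: enter (0,2) at t=0.9469 ← occupied
  → r_1 = 0.9469
beam 2: φ=-45°, α=195°
  dir = (cos 195°, sin 195°) = (-0.9659, -0.2588); from cell (1,2)
  next x-line at t=0.8489, next y-line at t=0.6955; Δt_x=1.0353, Δt_y=3.8637
    y: enter (1,1) at t=0.6955
    x: enter (0,1) at t=0.8489 ← occupied
  → r_2 = 0.8489
beam 3: φ=45°, α=285°
  dir = (cos 285°, sin 285°) = (0.2588, -0.9659); from cell (1,2)
  next x-line at t=0.6955, next y-line at t=0.1863; Δt_x=3.8637, Δt_y=1.0353
    y: enter (1,1) at t=0.1863
    x: enter (2,1) at t=0.6955
    y: enter (2,0) at t=1.2216 ← occupied
  → r_3 = 1.2216
beam 4: φ=90°, α=330°
  dir = (cos 330°, sin 330°) = (0.8660, -0.5000); from cell (1,2)
  next x-line at t=0.2078, next y-line at t=0.3600; Δt_x=1.1547, Δt_y=2.0000
    x: enter (2,2) at t=0.2078
    y: enter (2,1) at t=0.3600
    x: enter (3,1) at t=1.3625
    y: enter (3,0) at t=2.3600 ← occupied
  → r_4 = 2.3600

ranges = [0.9469, 0.8489, 1.2216, 2.3600]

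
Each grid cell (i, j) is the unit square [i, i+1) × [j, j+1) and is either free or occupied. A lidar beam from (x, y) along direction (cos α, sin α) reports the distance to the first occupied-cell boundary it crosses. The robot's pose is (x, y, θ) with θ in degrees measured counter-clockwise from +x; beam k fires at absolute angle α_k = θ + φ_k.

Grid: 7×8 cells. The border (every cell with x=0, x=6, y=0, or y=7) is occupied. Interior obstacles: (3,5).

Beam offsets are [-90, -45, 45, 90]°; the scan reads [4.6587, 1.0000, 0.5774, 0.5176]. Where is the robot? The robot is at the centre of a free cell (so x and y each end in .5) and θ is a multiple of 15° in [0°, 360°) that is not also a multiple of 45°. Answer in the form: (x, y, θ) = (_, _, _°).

(x, y, θ) = (5.5, 1.5, 255°)

Enumerate (i+0.5, j+0.5, θ) over the 29 free cells and 16 admissible headings. For each, cast all 4 beams and compare to the given ranges.
  (2.5, 2.5, 75°): beam 1 = 3.6235 ≠ 4.6587 ✗
  (4.5, 6.5, 255°): beam 1 = 1.9319 ≠ 4.6587 ✗
  (5.5, 1.5, 195°): beam 1 = 5.6940 ≠ 4.6587 ✗
  (5.5, 1.5, 300°): beam 1 = 1.0000 ≠ 4.6587 ✗
  (3.5, 6.5, 330°): beam 1 = 0.5774 ≠ 4.6587 ✗
  …
  (5.5, 1.5, 255°): r_1=4.6587, r_2=1.0000, r_3=0.5774, r_4=0.5176 — all match ✓
No second candidate reproduces the full scan.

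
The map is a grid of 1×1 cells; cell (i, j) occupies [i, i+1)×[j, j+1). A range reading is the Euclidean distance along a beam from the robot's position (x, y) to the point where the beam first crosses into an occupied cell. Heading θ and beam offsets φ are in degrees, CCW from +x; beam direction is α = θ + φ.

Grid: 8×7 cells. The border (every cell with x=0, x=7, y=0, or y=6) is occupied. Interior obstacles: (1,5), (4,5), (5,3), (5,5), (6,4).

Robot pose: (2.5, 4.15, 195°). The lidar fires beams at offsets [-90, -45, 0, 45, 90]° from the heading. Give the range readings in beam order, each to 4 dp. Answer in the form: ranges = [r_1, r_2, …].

ranges = [1.9153, 1.7000, 1.5529, 3.0000, 3.2611]

beam 1: φ=-90°, α=105°
  direction (-0.2588, 0.9659); cell (2,4); t to first gridline: x 1.9319, y 0.8800 (then +3.8637 / +1.0353)
    (2,5) via y @ 0.8800
    (2,6) via y @ 1.9153  # hit
  → r_1 = 1.9153
beam 2: φ=-45°, α=150°
  direction (-0.8660, 0.5000); cell (2,4); t to first gridline: x 0.5774, y 1.7000 (then +1.1547 / +2.0000)
    (1,4) via x @ 0.5774
    (1,5) via y @ 1.7000  # hit
  → r_2 = 1.7000
beam 3: φ=0°, α=195°
  direction (-0.9659, -0.2588); cell (2,4); t to first gridline: x 0.5176, y 0.5796 (then +1.0353 / +3.8637)
    (1,4) via x @ 0.5176
    (1,3) via y @ 0.5796
    (0,3) via x @ 1.5529  # hit
  → r_3 = 1.5529
beam 4: φ=45°, α=240°
  direction (-0.5000, -0.8660); cell (2,4); t to first gridline: x 1.0000, y 0.1732 (then +2.0000 / +1.1547)
    (2,3) via y @ 0.1732
    (1,3) via x @ 1.0000
    (1,2) via y @ 1.3279
    (1,1) via y @ 2.4826
    (0,1) via x @ 3.0000  # hit
  → r_4 = 3.0000
beam 5: φ=90°, α=285°
  direction (0.2588, -0.9659); cell (2,4); t to first gridline: x 1.9319, y 0.1553 (then +3.8637 / +1.0353)
    (2,3) via y @ 0.1553
    (2,2) via y @ 1.1906
    (3,2) via x @ 1.9319
    (3,1) via y @ 2.2258
    (3,0) via y @ 3.2611  # hit
  → r_5 = 3.2611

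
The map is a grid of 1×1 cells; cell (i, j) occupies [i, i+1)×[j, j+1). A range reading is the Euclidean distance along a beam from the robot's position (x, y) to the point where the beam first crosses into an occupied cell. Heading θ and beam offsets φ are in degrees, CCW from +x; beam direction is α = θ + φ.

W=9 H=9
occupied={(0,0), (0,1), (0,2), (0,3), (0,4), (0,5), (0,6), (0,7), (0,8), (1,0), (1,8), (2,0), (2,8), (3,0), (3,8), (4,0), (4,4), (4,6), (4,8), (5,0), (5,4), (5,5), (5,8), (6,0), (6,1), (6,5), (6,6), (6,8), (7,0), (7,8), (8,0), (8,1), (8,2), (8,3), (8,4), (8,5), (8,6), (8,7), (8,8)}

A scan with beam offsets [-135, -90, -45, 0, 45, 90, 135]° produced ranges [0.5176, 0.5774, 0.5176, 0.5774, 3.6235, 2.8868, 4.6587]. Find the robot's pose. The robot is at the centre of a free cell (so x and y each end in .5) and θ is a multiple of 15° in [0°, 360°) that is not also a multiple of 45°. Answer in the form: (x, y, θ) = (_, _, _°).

The pose lattice has 42·16 = 672 candidates. Test each by forward raycasting.
  (5.5, 2.5, 165°): beam 1 = 2.8868 ≠ 0.5176 ✗
  (1.5, 4.5, 255°): beam 1 = 1.0000 ≠ 0.5176 ✗
  (3.5, 6.5, 60°): beam 1 = 1.9319 ≠ 0.5176 ✗
  …
  (5.5, 1.5, 30°): r_1=0.5176, r_2=0.5774, r_3=0.5176, r_4=0.5774, r_5=3.6235, r_6=2.8868, r_7=4.6587 — all match ✓
Only this pose fits every beam.

(x, y, θ) = (5.5, 1.5, 30°)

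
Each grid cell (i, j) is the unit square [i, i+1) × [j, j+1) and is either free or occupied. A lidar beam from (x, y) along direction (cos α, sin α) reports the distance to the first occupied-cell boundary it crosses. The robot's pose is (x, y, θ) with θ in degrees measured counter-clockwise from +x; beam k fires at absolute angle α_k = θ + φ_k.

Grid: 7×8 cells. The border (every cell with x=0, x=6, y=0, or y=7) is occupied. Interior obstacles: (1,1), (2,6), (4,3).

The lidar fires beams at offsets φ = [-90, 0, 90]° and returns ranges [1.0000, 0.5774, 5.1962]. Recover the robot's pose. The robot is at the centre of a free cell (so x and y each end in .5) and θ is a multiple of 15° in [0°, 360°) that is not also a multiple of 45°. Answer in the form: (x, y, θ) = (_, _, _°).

(x, y, θ) = (1.5, 5.5, 210°)

Enumerate (i+0.5, j+0.5, θ) over the 27 free cells and 16 admissible headings. For each, cast all 3 beams and compare to the given ranges.
  (4.5, 4.5, 195°): beam 1 = 2.5882 ≠ 1.0000 ✗
  (3.5, 2.5, 75°): beam 1 = 2.5882 ≠ 1.0000 ✗
  (1.5, 2.5, 60°): beam 1 = 3.0000 ≠ 1.0000 ✗
  …
  (1.5, 5.5, 210°): r_1=1.0000, r_2=0.5774, r_3=5.1962 — all match ✓
Only this pose fits every beam.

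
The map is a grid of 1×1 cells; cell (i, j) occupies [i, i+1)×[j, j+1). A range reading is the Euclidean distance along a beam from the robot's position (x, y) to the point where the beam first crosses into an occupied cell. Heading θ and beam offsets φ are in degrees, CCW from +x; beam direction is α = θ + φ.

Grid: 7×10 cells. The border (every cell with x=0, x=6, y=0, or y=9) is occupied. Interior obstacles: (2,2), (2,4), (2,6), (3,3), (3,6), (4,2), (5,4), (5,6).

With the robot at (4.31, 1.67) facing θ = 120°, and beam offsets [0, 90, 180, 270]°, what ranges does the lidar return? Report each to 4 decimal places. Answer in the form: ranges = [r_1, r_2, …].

ranges = [0.3811, 1.3400, 0.7736, 0.6600]

beam 1: φ=0°, α=120°
  direction (-0.5000, 0.8660); cell (4,1); t to first gridline: x 0.6200, y 0.3811 (then +2.0000 / +1.1547)
    (4,2) via y @ 0.3811  # hit
  → r_1 = 0.3811
beam 2: φ=90°, α=210°
  direction (-0.8660, -0.5000); cell (4,1); t to first gridline: x 0.3580, y 1.3400 (then +1.1547 / +2.0000)
    (3,1) via x @ 0.3580
    (3,0) via y @ 1.3400  # hit
  → r_2 = 1.3400
beam 3: φ=180°, α=300°
  direction (0.5000, -0.8660); cell (4,1); t to first gridline: x 1.3800, y 0.7736 (then +2.0000 / +1.1547)
    (4,0) via y @ 0.7736  # hit
  → r_3 = 0.7736
beam 4: φ=270°, α=30°
  direction (0.8660, 0.5000); cell (4,1); t to first gridline: x 0.7967, y 0.6600 (then +1.1547 / +2.0000)
    (4,2) via y @ 0.6600  # hit
  → r_4 = 0.6600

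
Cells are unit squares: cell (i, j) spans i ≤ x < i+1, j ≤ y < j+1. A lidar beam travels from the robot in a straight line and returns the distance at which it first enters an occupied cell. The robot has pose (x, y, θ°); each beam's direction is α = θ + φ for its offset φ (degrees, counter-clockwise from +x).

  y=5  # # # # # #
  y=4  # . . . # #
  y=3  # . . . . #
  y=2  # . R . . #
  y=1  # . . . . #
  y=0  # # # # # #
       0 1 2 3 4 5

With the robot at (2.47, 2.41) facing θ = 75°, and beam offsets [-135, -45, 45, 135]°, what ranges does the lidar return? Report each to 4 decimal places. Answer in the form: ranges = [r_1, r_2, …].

ranges = [1.6281, 2.9214, 2.9400, 1.6974]

beam 1: φ=-135°, α=300°
  d=(0.5000,-0.8660)  start (2,2)  tX=1.0600 tY=0.4734  stride 1/|dx|=2.0000 1/|dy|=1.1547
    cross y-line → (2,1), t=0.4734
    cross x-line → (3,1), t=1.0600
    cross y-line → (3,0), t=1.6281 (wall)
  → r_1 = 1.6281
beam 2: φ=-45°, α=30°
  d=(0.8660,0.5000)  start (2,2)  tX=0.6120 tY=1.1800  stride 1/|dx|=1.1547 1/|dy|=2.0000
    cross x-line → (3,2), t=0.6120
    cross y-line → (3,3), t=1.1800
    cross x-line → (4,3), t=1.7667
    cross x-line → (5,3), t=2.9214 (wall)
  → r_2 = 2.9214
beam 3: φ=45°, α=120°
  d=(-0.5000,0.8660)  start (2,2)  tX=0.9400 tY=0.6813  stride 1/|dx|=2.0000 1/|dy|=1.1547
    cross y-line → (2,3), t=0.6813
    cross x-line → (1,3), t=0.9400
    cross y-line → (1,4), t=1.8360
    cross x-line → (0,4), t=2.9400 (wall)
  → r_3 = 2.9400
beam 4: φ=135°, α=210°
  d=(-0.8660,-0.5000)  start (2,2)  tX=0.5427 tY=0.8200  stride 1/|dx|=1.1547 1/|dy|=2.0000
    cross x-line → (1,2), t=0.5427
    cross y-line → (1,1), t=0.8200
    cross x-line → (0,1), t=1.6974 (wall)
  → r_4 = 1.6974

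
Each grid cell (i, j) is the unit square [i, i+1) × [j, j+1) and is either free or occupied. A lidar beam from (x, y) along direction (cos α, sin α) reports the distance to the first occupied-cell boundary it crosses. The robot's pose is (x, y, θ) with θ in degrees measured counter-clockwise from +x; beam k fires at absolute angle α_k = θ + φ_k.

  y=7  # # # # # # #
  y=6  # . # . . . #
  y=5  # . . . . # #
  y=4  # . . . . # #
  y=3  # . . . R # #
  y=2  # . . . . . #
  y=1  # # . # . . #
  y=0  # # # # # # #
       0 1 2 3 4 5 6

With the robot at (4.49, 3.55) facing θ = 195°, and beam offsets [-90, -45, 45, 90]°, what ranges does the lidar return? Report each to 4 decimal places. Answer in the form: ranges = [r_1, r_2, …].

ranges = [3.5717, 4.0299, 1.7898, 2.6400]

beam 1: φ=-90°, α=105°
  direction (-0.2588, 0.9659); cell (4,3); t to first gridline: x 1.8932, y 0.4659 (then +3.8637 / +1.0353)
    (4,4) via y @ 0.4659
    (4,5) via y @ 1.5012
    (3,5) via x @ 1.8932
    (3,6) via y @ 2.5364
    (3,7) via y @ 3.5717  # hit
  → r_1 = 3.5717
beam 2: φ=-45°, α=150°
  direction (-0.8660, 0.5000); cell (4,3); t to first gridline: x 0.5658, y 0.9000 (then +1.1547 / +2.0000)
    (3,3) via x @ 0.5658
    (3,4) via y @ 0.9000
    (2,4) via x @ 1.7205
    (1,4) via x @ 2.8752
    (1,5) via y @ 2.9000
    (0,5) via x @ 4.0299  # hit
  → r_2 = 4.0299
beam 3: φ=45°, α=240°
  direction (-0.5000, -0.8660); cell (4,3); t to first gridline: x 0.9800, y 0.6351 (then +2.0000 / +1.1547)
    (4,2) via y @ 0.6351
    (3,2) via x @ 0.9800
    (3,1) via y @ 1.7898  # hit
  → r_3 = 1.7898
beam 4: φ=90°, α=285°
  direction (0.2588, -0.9659); cell (4,3); t to first gridline: x 1.9705, y 0.5694 (then +3.8637 / +1.0353)
    (4,2) via y @ 0.5694
    (4,1) via y @ 1.6047
    (5,1) via x @ 1.9705
    (5,0) via y @ 2.6400  # hit
  → r_4 = 2.6400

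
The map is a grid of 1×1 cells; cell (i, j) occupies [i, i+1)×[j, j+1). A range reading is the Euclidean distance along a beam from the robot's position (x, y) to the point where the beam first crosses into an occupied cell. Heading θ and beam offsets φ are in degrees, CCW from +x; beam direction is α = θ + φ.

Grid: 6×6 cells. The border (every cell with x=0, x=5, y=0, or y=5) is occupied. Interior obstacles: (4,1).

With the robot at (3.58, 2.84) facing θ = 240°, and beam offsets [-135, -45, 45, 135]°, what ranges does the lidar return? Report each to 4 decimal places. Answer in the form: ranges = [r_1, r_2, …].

beam 1: φ=-135°, α=105°
  cosα=-0.2588 sinα=0.9659 | (3,2) | tMaxX 2.2409 tMaxY 0.1656 | tΔX 3.8637 tΔY 1.0353
    t=0.1656 [y] (3,3)
    t=1.2009 [y] (3,4)
    t=2.2362 [y] (3,5) — stop
  → r_1 = 2.2362
beam 2: φ=-45°, α=195°
  cosα=-0.9659 sinα=-0.2588 | (3,2) | tMaxX 0.6005 tMaxY 3.2455 | tΔX 1.0353 tΔY 3.8637
    t=0.6005 [x] (2,2)
    t=1.6357 [x] (1,2)
    t=2.6710 [x] (0,2) — stop
  → r_2 = 2.6710
beam 3: φ=45°, α=285°
  cosα=0.2588 sinα=-0.9659 | (3,2) | tMaxX 1.6228 tMaxY 0.8696 | tΔX 3.8637 tΔY 1.0353
    t=0.8696 [y] (3,1)
    t=1.6228 [x] (4,1) — stop
  → r_3 = 1.6228
beam 4: φ=135°, α=15°
  cosα=0.9659 sinα=0.2588 | (3,2) | tMaxX 0.4348 tMaxY 0.6182 | tΔX 1.0353 tΔY 3.8637
    t=0.4348 [x] (4,2)
    t=0.6182 [y] (4,3)
    t=1.4701 [x] (5,3) — stop
  → r_4 = 1.4701

ranges = [2.2362, 2.6710, 1.6228, 1.4701]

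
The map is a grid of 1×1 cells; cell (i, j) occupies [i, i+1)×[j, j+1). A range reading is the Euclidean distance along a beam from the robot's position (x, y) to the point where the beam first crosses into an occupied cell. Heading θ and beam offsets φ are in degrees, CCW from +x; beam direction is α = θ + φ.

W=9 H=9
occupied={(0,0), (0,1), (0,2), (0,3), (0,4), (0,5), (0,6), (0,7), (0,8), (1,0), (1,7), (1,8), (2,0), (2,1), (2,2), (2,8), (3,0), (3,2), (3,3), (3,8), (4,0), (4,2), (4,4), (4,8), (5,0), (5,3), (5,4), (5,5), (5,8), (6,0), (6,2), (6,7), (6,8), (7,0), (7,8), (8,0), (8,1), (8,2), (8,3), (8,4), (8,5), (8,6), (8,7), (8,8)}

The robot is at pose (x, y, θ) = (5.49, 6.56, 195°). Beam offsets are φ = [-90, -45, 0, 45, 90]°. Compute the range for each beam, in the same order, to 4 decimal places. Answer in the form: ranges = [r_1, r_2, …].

beam 1: φ=-90°, α=105°
  cosα=-0.2588 sinα=0.9659 | (5,6) | tMaxX 1.8932 tMaxY 0.4555 | tΔX 3.8637 tΔY 1.0353
    t=0.4555 [y] (5,7)
    t=1.4908 [y] (5,8) — stop
  → r_1 = 1.4908
beam 2: φ=-45°, α=150°
  cosα=-0.8660 sinα=0.5000 | (5,6) | tMaxX 0.5658 tMaxY 0.8800 | tΔX 1.1547 tΔY 2.0000
    t=0.5658 [x] (4,6)
    t=0.8800 [y] (4,7)
    t=1.7205 [x] (3,7)
    t=2.8752 [x] (2,7)
    t=2.8800 [y] (2,8) — stop
  → r_2 = 2.8800
beam 3: φ=0°, α=195°
  cosα=-0.9659 sinα=-0.2588 | (5,6) | tMaxX 0.5073 tMaxY 2.1637 | tΔX 1.0353 tΔY 3.8637
    t=0.5073 [x] (4,6)
    t=1.5426 [x] (3,6)
    t=2.1637 [y] (3,5)
    t=2.5778 [x] (2,5)
    t=3.6131 [x] (1,5)
    t=4.6484 [x] (0,5) — stop
  → r_3 = 4.6484
beam 4: φ=45°, α=240°
  cosα=-0.5000 sinα=-0.8660 | (5,6) | tMaxX 0.9800 tMaxY 0.6466 | tΔX 2.0000 tΔY 1.1547
    t=0.6466 [y] (5,5) — stop
  → r_4 = 0.6466
beam 5: φ=90°, α=285°
  cosα=0.2588 sinα=-0.9659 | (5,6) | tMaxX 1.9705 tMaxY 0.5798 | tΔX 3.8637 tΔY 1.0353
    t=0.5798 [y] (5,5) — stop
  → r_5 = 0.5798

ranges = [1.4908, 2.8800, 4.6484, 0.6466, 0.5798]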